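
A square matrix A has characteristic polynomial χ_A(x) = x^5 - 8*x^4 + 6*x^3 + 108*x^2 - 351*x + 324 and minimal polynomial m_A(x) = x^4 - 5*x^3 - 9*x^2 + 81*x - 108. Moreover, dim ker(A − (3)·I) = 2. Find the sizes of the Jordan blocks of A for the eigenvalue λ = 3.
Block sizes for λ = 3: [3, 1]

Step 1 — from the characteristic polynomial, algebraic multiplicity of λ = 3 is 4. From dim ker(A − (3)·I) = 2, there are exactly 2 Jordan blocks for λ = 3.
Step 2 — from the minimal polynomial, the factor (x − 3)^3 tells us the largest block for λ = 3 has size 3.
Step 3 — with total size 4, 2 blocks, and largest block 3, the block sizes (in nonincreasing order) are [3, 1].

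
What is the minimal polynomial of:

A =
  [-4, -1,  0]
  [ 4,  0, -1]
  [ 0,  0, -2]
x^3 + 6*x^2 + 12*x + 8

The characteristic polynomial is χ_A(x) = (x + 2)^3, so the eigenvalues are known. The minimal polynomial is
  m_A(x) = Π_λ (x − λ)^{k_λ}
where k_λ is the size of the *largest* Jordan block for λ (equivalently, the smallest k with (A − λI)^k v = 0 for every generalised eigenvector v of λ).

  λ = -2: largest Jordan block has size 3, contributing (x + 2)^3

So m_A(x) = (x + 2)^3 = x^3 + 6*x^2 + 12*x + 8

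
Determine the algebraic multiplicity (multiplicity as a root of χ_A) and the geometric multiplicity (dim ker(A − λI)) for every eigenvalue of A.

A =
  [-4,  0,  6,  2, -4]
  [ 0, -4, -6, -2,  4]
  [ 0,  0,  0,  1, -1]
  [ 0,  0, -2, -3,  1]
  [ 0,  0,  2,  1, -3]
λ = -4: alg = 2, geom = 2; λ = -2: alg = 3, geom = 2

Step 1 — factor the characteristic polynomial to read off the algebraic multiplicities:
  χ_A(x) = (x + 2)^3*(x + 4)^2

Step 2 — compute geometric multiplicities via the rank-nullity identity g(λ) = n − rank(A − λI):
  rank(A − (-4)·I) = 3, so dim ker(A − (-4)·I) = n − 3 = 2
  rank(A − (-2)·I) = 3, so dim ker(A − (-2)·I) = n − 3 = 2

Summary:
  λ = -4: algebraic multiplicity = 2, geometric multiplicity = 2
  λ = -2: algebraic multiplicity = 3, geometric multiplicity = 2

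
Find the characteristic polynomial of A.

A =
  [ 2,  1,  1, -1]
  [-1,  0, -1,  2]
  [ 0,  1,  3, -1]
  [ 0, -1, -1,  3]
x^4 - 8*x^3 + 24*x^2 - 32*x + 16

Expanding det(x·I − A) (e.g. by cofactor expansion or by noting that A is similar to its Jordan form J, which has the same characteristic polynomial as A) gives
  χ_A(x) = x^4 - 8*x^3 + 24*x^2 - 32*x + 16
which factors as (x - 2)^4. The eigenvalues (with algebraic multiplicities) are λ = 2 with multiplicity 4.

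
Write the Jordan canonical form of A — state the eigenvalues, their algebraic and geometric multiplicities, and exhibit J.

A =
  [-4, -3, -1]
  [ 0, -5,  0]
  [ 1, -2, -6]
J_3(-5)

The characteristic polynomial is
  det(x·I − A) = x^3 + 15*x^2 + 75*x + 125 = (x + 5)^3

Eigenvalues and multiplicities (the geometric multiplicity of λ is n − rank(A − λI), which equals the number of Jordan blocks for λ):
  λ = -5: algebraic multiplicity = 3, geometric multiplicity = 1

Determining the block sizes for each eigenvalue:
  λ = -5: one block (gm = 1), so the single block has size am = 3 → block sizes [3]

Assembling the blocks gives a Jordan form
J =
  [-5,  1,  0]
  [ 0, -5,  1]
  [ 0,  0, -5]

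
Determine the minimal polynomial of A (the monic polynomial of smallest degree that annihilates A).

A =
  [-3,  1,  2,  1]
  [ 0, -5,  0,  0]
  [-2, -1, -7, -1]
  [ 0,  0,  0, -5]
x^2 + 10*x + 25

The characteristic polynomial is χ_A(x) = (x + 5)^4, so the eigenvalues are known. The minimal polynomial is
  m_A(x) = Π_λ (x − λ)^{k_λ}
where k_λ is the size of the *largest* Jordan block for λ (equivalently, the smallest k with (A − λI)^k v = 0 for every generalised eigenvector v of λ).

  λ = -5: largest Jordan block has size 2, contributing (x + 5)^2

So m_A(x) = (x + 5)^2 = x^2 + 10*x + 25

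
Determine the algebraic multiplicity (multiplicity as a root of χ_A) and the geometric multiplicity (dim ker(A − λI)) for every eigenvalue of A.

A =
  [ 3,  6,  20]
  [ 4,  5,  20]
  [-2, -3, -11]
λ = -1: alg = 3, geom = 2

Step 1 — factor the characteristic polynomial to read off the algebraic multiplicities:
  χ_A(x) = (x + 1)^3

Step 2 — compute geometric multiplicities via the rank-nullity identity g(λ) = n − rank(A − λI):
  rank(A − (-1)·I) = 1, so dim ker(A − (-1)·I) = n − 1 = 2

Summary:
  λ = -1: algebraic multiplicity = 3, geometric multiplicity = 2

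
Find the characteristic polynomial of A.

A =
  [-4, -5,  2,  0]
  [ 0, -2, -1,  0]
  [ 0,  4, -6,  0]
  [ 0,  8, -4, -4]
x^4 + 16*x^3 + 96*x^2 + 256*x + 256

Expanding det(x·I − A) (e.g. by cofactor expansion or by noting that A is similar to its Jordan form J, which has the same characteristic polynomial as A) gives
  χ_A(x) = x^4 + 16*x^3 + 96*x^2 + 256*x + 256
which factors as (x + 4)^4. The eigenvalues (with algebraic multiplicities) are λ = -4 with multiplicity 4.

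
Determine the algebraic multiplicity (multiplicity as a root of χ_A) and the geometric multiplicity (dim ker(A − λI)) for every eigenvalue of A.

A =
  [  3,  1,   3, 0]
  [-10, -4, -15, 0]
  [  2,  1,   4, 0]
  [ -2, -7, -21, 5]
λ = 1: alg = 3, geom = 2; λ = 5: alg = 1, geom = 1

Step 1 — factor the characteristic polynomial to read off the algebraic multiplicities:
  χ_A(x) = (x - 5)*(x - 1)^3

Step 2 — compute geometric multiplicities via the rank-nullity identity g(λ) = n − rank(A − λI):
  rank(A − (1)·I) = 2, so dim ker(A − (1)·I) = n − 2 = 2
  rank(A − (5)·I) = 3, so dim ker(A − (5)·I) = n − 3 = 1

Summary:
  λ = 1: algebraic multiplicity = 3, geometric multiplicity = 2
  λ = 5: algebraic multiplicity = 1, geometric multiplicity = 1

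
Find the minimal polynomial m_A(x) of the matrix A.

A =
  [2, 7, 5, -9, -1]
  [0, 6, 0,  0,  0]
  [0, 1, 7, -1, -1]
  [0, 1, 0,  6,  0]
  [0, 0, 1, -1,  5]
x^3 - 14*x^2 + 60*x - 72

The characteristic polynomial is χ_A(x) = (x - 6)^4*(x - 2), so the eigenvalues are known. The minimal polynomial is
  m_A(x) = Π_λ (x − λ)^{k_λ}
where k_λ is the size of the *largest* Jordan block for λ (equivalently, the smallest k with (A − λI)^k v = 0 for every generalised eigenvector v of λ).

  λ = 2: largest Jordan block has size 1, contributing (x − 2)
  λ = 6: largest Jordan block has size 2, contributing (x − 6)^2

So m_A(x) = (x - 6)^2*(x - 2) = x^3 - 14*x^2 + 60*x - 72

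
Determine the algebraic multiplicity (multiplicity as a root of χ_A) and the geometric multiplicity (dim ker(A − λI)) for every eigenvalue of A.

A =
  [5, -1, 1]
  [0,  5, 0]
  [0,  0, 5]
λ = 5: alg = 3, geom = 2

Step 1 — factor the characteristic polynomial to read off the algebraic multiplicities:
  χ_A(x) = (x - 5)^3

Step 2 — compute geometric multiplicities via the rank-nullity identity g(λ) = n − rank(A − λI):
  rank(A − (5)·I) = 1, so dim ker(A − (5)·I) = n − 1 = 2

Summary:
  λ = 5: algebraic multiplicity = 3, geometric multiplicity = 2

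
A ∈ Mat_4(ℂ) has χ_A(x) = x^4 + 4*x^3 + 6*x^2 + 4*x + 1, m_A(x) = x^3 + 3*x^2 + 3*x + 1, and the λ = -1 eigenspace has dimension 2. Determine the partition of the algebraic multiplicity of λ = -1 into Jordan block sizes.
Block sizes for λ = -1: [3, 1]

Step 1 — from the characteristic polynomial, algebraic multiplicity of λ = -1 is 4. From dim ker(A − (-1)·I) = 2, there are exactly 2 Jordan blocks for λ = -1.
Step 2 — from the minimal polynomial, the factor (x + 1)^3 tells us the largest block for λ = -1 has size 3.
Step 3 — with total size 4, 2 blocks, and largest block 3, the block sizes (in nonincreasing order) are [3, 1].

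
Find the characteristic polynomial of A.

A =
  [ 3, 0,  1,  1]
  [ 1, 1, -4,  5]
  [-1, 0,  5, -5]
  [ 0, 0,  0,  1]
x^4 - 10*x^3 + 33*x^2 - 40*x + 16

Expanding det(x·I − A) (e.g. by cofactor expansion or by noting that A is similar to its Jordan form J, which has the same characteristic polynomial as A) gives
  χ_A(x) = x^4 - 10*x^3 + 33*x^2 - 40*x + 16
which factors as (x - 4)^2*(x - 1)^2. The eigenvalues (with algebraic multiplicities) are λ = 1 with multiplicity 2, λ = 4 with multiplicity 2.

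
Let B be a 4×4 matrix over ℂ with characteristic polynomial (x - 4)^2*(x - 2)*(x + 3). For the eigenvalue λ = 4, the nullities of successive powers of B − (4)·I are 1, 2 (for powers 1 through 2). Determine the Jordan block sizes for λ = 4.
Block sizes for λ = 4: [2]

From the dimensions of kernels of powers, the number of Jordan blocks of size at least j is d_j − d_{j−1} where d_j = dim ker(N^j) (with d_0 = 0). Computing the differences gives [1, 1].
The number of blocks of size exactly k is (#blocks of size ≥ k) − (#blocks of size ≥ k + 1), so the partition is: 1 block(s) of size 2.
In nonincreasing order the block sizes are [2].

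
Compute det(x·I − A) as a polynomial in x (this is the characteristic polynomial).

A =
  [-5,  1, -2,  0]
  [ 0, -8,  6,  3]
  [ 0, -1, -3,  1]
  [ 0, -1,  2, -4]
x^4 + 20*x^3 + 150*x^2 + 500*x + 625

Expanding det(x·I − A) (e.g. by cofactor expansion or by noting that A is similar to its Jordan form J, which has the same characteristic polynomial as A) gives
  χ_A(x) = x^4 + 20*x^3 + 150*x^2 + 500*x + 625
which factors as (x + 5)^4. The eigenvalues (with algebraic multiplicities) are λ = -5 with multiplicity 4.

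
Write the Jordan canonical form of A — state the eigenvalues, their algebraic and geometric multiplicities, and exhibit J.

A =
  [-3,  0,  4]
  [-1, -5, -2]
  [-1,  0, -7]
J_2(-5) ⊕ J_1(-5)

The characteristic polynomial is
  det(x·I − A) = x^3 + 15*x^2 + 75*x + 125 = (x + 5)^3

Eigenvalues and multiplicities (the geometric multiplicity of λ is n − rank(A − λI), which equals the number of Jordan blocks for λ):
  λ = -5: algebraic multiplicity = 3, geometric multiplicity = 2

Determining the block sizes for each eigenvalue:
  λ = -5: 2 blocks summing to 3 forces exactly one block of size 2 and the rest size 1 → block sizes [2, 1]

Assembling the blocks gives a Jordan form
J =
  [-5,  1,  0]
  [ 0, -5,  0]
  [ 0,  0, -5]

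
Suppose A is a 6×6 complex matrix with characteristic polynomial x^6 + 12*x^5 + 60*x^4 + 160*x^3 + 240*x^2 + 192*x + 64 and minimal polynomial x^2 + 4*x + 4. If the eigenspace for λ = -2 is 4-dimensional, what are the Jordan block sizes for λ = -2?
Block sizes for λ = -2: [2, 2, 1, 1]

Step 1 — from the characteristic polynomial, algebraic multiplicity of λ = -2 is 6. From dim ker(A − (-2)·I) = 4, there are exactly 4 Jordan blocks for λ = -2.
Step 2 — from the minimal polynomial, the factor (x + 2)^2 tells us the largest block for λ = -2 has size 2.
Step 3 — with total size 6, 4 blocks, and largest block 2, the block sizes (in nonincreasing order) are [2, 2, 1, 1].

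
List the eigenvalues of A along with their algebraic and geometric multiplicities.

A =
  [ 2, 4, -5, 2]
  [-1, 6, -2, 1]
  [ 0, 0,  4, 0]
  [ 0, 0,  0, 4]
λ = 4: alg = 4, geom = 2

Step 1 — factor the characteristic polynomial to read off the algebraic multiplicities:
  χ_A(x) = (x - 4)^4

Step 2 — compute geometric multiplicities via the rank-nullity identity g(λ) = n − rank(A − λI):
  rank(A − (4)·I) = 2, so dim ker(A − (4)·I) = n − 2 = 2

Summary:
  λ = 4: algebraic multiplicity = 4, geometric multiplicity = 2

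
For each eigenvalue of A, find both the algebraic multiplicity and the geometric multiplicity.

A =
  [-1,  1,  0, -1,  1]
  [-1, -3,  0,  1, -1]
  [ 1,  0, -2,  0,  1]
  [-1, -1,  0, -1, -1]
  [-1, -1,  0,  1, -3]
λ = -2: alg = 5, geom = 3

Step 1 — factor the characteristic polynomial to read off the algebraic multiplicities:
  χ_A(x) = (x + 2)^5

Step 2 — compute geometric multiplicities via the rank-nullity identity g(λ) = n − rank(A − λI):
  rank(A − (-2)·I) = 2, so dim ker(A − (-2)·I) = n − 2 = 3

Summary:
  λ = -2: algebraic multiplicity = 5, geometric multiplicity = 3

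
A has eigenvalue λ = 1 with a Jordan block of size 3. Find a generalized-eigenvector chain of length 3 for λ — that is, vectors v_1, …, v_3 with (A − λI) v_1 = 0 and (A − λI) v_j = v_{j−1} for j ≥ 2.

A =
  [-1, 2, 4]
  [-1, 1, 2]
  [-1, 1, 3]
A Jordan chain for λ = 1 of length 3:
v_1 = (-2, 0, -1)ᵀ
v_2 = (-2, -1, -1)ᵀ
v_3 = (1, 0, 0)ᵀ

Let N = A − (1)·I. We want v_3 with N^3 v_3 = 0 but N^2 v_3 ≠ 0; then v_{j-1} := N · v_j for j = 3, …, 2.

Pick v_3 = (1, 0, 0)ᵀ.
Then v_2 = N · v_3 = (-2, -1, -1)ᵀ.
Then v_1 = N · v_2 = (-2, 0, -1)ᵀ.

Sanity check: (A − (1)·I) v_1 = (0, 0, 0)ᵀ = 0. ✓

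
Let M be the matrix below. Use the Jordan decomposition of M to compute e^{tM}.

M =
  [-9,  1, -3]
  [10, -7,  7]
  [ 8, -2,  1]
e^{tM} =
  [t^2*exp(-5*t) - 4*t*exp(-5*t) + exp(-5*t), t*exp(-5*t), t^2*exp(-5*t)/2 - 3*t*exp(-5*t)]
  [-2*t^2*exp(-5*t) + 10*t*exp(-5*t), -2*t*exp(-5*t) + exp(-5*t), -t^2*exp(-5*t) + 7*t*exp(-5*t)]
  [-2*t^2*exp(-5*t) + 8*t*exp(-5*t), -2*t*exp(-5*t), -t^2*exp(-5*t) + 6*t*exp(-5*t) + exp(-5*t)]

Strategy: write M = P · J · P⁻¹ where J is a Jordan canonical form, so e^{tM} = P · e^{tJ} · P⁻¹, and e^{tJ} can be computed block-by-block.

M has Jordan form
J =
  [-5,  1,  0]
  [ 0, -5,  1]
  [ 0,  0, -5]
(up to reordering of blocks).

Per-block formulas:
  For a 3×3 Jordan block J_3(-5): exp(t · J_3(-5)) = e^(-5t)·(I + t·N + (t^2/2)·N^2), where N is the 3×3 nilpotent shift.

After assembling e^{tJ} and conjugating by P, we get:

e^{tM} =
  [t^2*exp(-5*t) - 4*t*exp(-5*t) + exp(-5*t), t*exp(-5*t), t^2*exp(-5*t)/2 - 3*t*exp(-5*t)]
  [-2*t^2*exp(-5*t) + 10*t*exp(-5*t), -2*t*exp(-5*t) + exp(-5*t), -t^2*exp(-5*t) + 7*t*exp(-5*t)]
  [-2*t^2*exp(-5*t) + 8*t*exp(-5*t), -2*t*exp(-5*t), -t^2*exp(-5*t) + 6*t*exp(-5*t) + exp(-5*t)]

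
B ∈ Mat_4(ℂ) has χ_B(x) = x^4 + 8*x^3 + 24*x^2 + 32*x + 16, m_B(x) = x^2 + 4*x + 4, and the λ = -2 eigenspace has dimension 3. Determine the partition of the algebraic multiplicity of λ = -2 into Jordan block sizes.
Block sizes for λ = -2: [2, 1, 1]

Step 1 — from the characteristic polynomial, algebraic multiplicity of λ = -2 is 4. From dim ker(B − (-2)·I) = 3, there are exactly 3 Jordan blocks for λ = -2.
Step 2 — from the minimal polynomial, the factor (x + 2)^2 tells us the largest block for λ = -2 has size 2.
Step 3 — with total size 4, 3 blocks, and largest block 2, the block sizes (in nonincreasing order) are [2, 1, 1].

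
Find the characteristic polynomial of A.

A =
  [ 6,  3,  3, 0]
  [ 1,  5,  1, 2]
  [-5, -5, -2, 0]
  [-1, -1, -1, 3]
x^4 - 12*x^3 + 54*x^2 - 108*x + 81

Expanding det(x·I − A) (e.g. by cofactor expansion or by noting that A is similar to its Jordan form J, which has the same characteristic polynomial as A) gives
  χ_A(x) = x^4 - 12*x^3 + 54*x^2 - 108*x + 81
which factors as (x - 3)^4. The eigenvalues (with algebraic multiplicities) are λ = 3 with multiplicity 4.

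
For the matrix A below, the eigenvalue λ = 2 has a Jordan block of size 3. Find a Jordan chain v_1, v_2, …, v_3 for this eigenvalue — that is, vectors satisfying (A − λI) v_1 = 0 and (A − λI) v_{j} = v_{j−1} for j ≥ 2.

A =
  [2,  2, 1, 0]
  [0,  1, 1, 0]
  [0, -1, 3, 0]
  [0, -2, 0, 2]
A Jordan chain for λ = 2 of length 3:
v_1 = (-3, 0, 0, 2)ᵀ
v_2 = (2, -1, -1, -2)ᵀ
v_3 = (0, 1, 0, 0)ᵀ

Let N = A − (2)·I. We want v_3 with N^3 v_3 = 0 but N^2 v_3 ≠ 0; then v_{j-1} := N · v_j for j = 3, …, 2.

Pick v_3 = (0, 1, 0, 0)ᵀ.
Then v_2 = N · v_3 = (2, -1, -1, -2)ᵀ.
Then v_1 = N · v_2 = (-3, 0, 0, 2)ᵀ.

Sanity check: (A − (2)·I) v_1 = (0, 0, 0, 0)ᵀ = 0. ✓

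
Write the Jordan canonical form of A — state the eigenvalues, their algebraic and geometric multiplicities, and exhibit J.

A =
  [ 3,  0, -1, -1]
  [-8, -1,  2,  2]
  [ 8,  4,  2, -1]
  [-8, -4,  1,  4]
J_1(-1) ⊕ J_2(3) ⊕ J_1(3)

The characteristic polynomial is
  det(x·I − A) = x^4 - 8*x^3 + 18*x^2 - 27 = (x - 3)^3*(x + 1)

Eigenvalues and multiplicities (the geometric multiplicity of λ is n − rank(A − λI), which equals the number of Jordan blocks for λ):
  λ = -1: algebraic multiplicity = 1, geometric multiplicity = 1
  λ = 3: algebraic multiplicity = 3, geometric multiplicity = 2

Determining the block sizes for each eigenvalue:
  λ = -1: one block (gm = 1), so the single block has size am = 1 → block sizes [1]
  λ = 3: 2 blocks summing to 3 forces exactly one block of size 2 and the rest size 1 → block sizes [2, 1]

Assembling the blocks gives a Jordan form
J =
  [-1, 0, 0, 0]
  [ 0, 3, 1, 0]
  [ 0, 0, 3, 0]
  [ 0, 0, 0, 3]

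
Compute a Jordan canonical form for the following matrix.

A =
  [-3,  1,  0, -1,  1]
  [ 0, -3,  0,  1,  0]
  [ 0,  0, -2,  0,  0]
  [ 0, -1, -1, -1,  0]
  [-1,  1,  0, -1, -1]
J_3(-2) ⊕ J_2(-2)

The characteristic polynomial is
  det(x·I − A) = x^5 + 10*x^4 + 40*x^3 + 80*x^2 + 80*x + 32 = (x + 2)^5

Eigenvalues and multiplicities (the geometric multiplicity of λ is n − rank(A − λI), which equals the number of Jordan blocks for λ):
  λ = -2: algebraic multiplicity = 5, geometric multiplicity = 2

Determining the block sizes for each eigenvalue:
  λ = -2: with am = 5 and gm = 2, the partition is not yet determined (e.g. several partitions of 5 into 2 parts exist). Let N = A − (-2)·I. Computing rank(N^1) = 3, rank(N^2) = 1, rank(N^3) = 0; the number of blocks of size ≥ j is rank(N^{j−1}) − rank(N^j), giving [2, 2, 1]. So we have 1 block(s) of size 3, 1 block(s) of size 2 → block sizes [3, 2]

Assembling the blocks gives a Jordan form
J =
  [-2,  1,  0,  0,  0]
  [ 0, -2,  1,  0,  0]
  [ 0,  0, -2,  0,  0]
  [ 0,  0,  0, -2,  1]
  [ 0,  0,  0,  0, -2]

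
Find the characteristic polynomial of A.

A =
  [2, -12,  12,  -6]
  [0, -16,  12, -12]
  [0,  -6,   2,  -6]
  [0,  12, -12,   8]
x^4 + 4*x^3 - 12*x^2 - 32*x + 64

Expanding det(x·I − A) (e.g. by cofactor expansion or by noting that A is similar to its Jordan form J, which has the same characteristic polynomial as A) gives
  χ_A(x) = x^4 + 4*x^3 - 12*x^2 - 32*x + 64
which factors as (x - 2)^2*(x + 4)^2. The eigenvalues (with algebraic multiplicities) are λ = -4 with multiplicity 2, λ = 2 with multiplicity 2.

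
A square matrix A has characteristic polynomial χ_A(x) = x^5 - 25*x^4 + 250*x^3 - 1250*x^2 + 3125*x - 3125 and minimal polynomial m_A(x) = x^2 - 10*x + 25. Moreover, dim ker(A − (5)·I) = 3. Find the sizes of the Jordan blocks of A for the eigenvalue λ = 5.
Block sizes for λ = 5: [2, 2, 1]

Step 1 — from the characteristic polynomial, algebraic multiplicity of λ = 5 is 5. From dim ker(A − (5)·I) = 3, there are exactly 3 Jordan blocks for λ = 5.
Step 2 — from the minimal polynomial, the factor (x − 5)^2 tells us the largest block for λ = 5 has size 2.
Step 3 — with total size 5, 3 blocks, and largest block 2, the block sizes (in nonincreasing order) are [2, 2, 1].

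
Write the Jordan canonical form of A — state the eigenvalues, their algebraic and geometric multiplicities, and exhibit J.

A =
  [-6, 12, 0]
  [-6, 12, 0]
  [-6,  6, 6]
J_1(0) ⊕ J_1(6) ⊕ J_1(6)

The characteristic polynomial is
  det(x·I − A) = x^3 - 12*x^2 + 36*x = x*(x - 6)^2

Eigenvalues and multiplicities (the geometric multiplicity of λ is n − rank(A − λI), which equals the number of Jordan blocks for λ):
  λ = 0: algebraic multiplicity = 1, geometric multiplicity = 1
  λ = 6: algebraic multiplicity = 2, geometric multiplicity = 2

Determining the block sizes for each eigenvalue:
  λ = 0: one block (gm = 1), so the single block has size am = 1 → block sizes [1]
  λ = 6: gm = am = 2, so every block has size 1 → block sizes [1, 1]

Assembling the blocks gives a Jordan form
J =
  [0, 0, 0]
  [0, 6, 0]
  [0, 0, 6]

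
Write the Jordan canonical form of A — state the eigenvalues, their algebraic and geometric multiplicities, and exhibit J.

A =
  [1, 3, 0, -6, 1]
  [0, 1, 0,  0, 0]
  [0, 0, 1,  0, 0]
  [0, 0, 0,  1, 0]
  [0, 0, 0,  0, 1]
J_2(1) ⊕ J_1(1) ⊕ J_1(1) ⊕ J_1(1)

The characteristic polynomial is
  det(x·I − A) = x^5 - 5*x^4 + 10*x^3 - 10*x^2 + 5*x - 1 = (x - 1)^5

Eigenvalues and multiplicities (the geometric multiplicity of λ is n − rank(A − λI), which equals the number of Jordan blocks for λ):
  λ = 1: algebraic multiplicity = 5, geometric multiplicity = 4

Determining the block sizes for each eigenvalue:
  λ = 1: 4 blocks summing to 5 forces exactly one block of size 2 and the rest size 1 → block sizes [2, 1, 1, 1]

Assembling the blocks gives a Jordan form
J =
  [1, 1, 0, 0, 0]
  [0, 1, 0, 0, 0]
  [0, 0, 1, 0, 0]
  [0, 0, 0, 1, 0]
  [0, 0, 0, 0, 1]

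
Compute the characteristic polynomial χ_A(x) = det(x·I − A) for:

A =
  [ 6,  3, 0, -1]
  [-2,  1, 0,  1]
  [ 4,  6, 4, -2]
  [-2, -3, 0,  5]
x^4 - 16*x^3 + 96*x^2 - 256*x + 256

Expanding det(x·I − A) (e.g. by cofactor expansion or by noting that A is similar to its Jordan form J, which has the same characteristic polynomial as A) gives
  χ_A(x) = x^4 - 16*x^3 + 96*x^2 - 256*x + 256
which factors as (x - 4)^4. The eigenvalues (with algebraic multiplicities) are λ = 4 with multiplicity 4.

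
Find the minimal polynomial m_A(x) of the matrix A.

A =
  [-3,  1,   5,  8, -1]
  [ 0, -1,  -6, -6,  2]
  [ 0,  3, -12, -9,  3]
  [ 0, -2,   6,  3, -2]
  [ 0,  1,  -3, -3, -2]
x^2 + 6*x + 9

The characteristic polynomial is χ_A(x) = (x + 3)^5, so the eigenvalues are known. The minimal polynomial is
  m_A(x) = Π_λ (x − λ)^{k_λ}
where k_λ is the size of the *largest* Jordan block for λ (equivalently, the smallest k with (A − λI)^k v = 0 for every generalised eigenvector v of λ).

  λ = -3: largest Jordan block has size 2, contributing (x + 3)^2

So m_A(x) = (x + 3)^2 = x^2 + 6*x + 9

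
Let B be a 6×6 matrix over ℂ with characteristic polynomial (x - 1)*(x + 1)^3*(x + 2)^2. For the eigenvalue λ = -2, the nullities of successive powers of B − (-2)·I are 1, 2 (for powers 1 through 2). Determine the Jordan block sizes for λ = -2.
Block sizes for λ = -2: [2]

From the dimensions of kernels of powers, the number of Jordan blocks of size at least j is d_j − d_{j−1} where d_j = dim ker(N^j) (with d_0 = 0). Computing the differences gives [1, 1].
The number of blocks of size exactly k is (#blocks of size ≥ k) − (#blocks of size ≥ k + 1), so the partition is: 1 block(s) of size 2.
In nonincreasing order the block sizes are [2].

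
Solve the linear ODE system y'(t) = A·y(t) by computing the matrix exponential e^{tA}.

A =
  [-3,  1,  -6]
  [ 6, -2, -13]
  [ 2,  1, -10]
e^{tA} =
  [-t^2*exp(-5*t) + 2*t*exp(-5*t) + exp(-5*t), -t^2*exp(-5*t)/2 + t*exp(-5*t), 5*t^2*exp(-5*t)/2 - 6*t*exp(-5*t)]
  [2*t^2*exp(-5*t) + 6*t*exp(-5*t), t^2*exp(-5*t) + 3*t*exp(-5*t) + exp(-5*t), -5*t^2*exp(-5*t) - 13*t*exp(-5*t)]
  [2*t*exp(-5*t), t*exp(-5*t), -5*t*exp(-5*t) + exp(-5*t)]

Strategy: write A = P · J · P⁻¹ where J is a Jordan canonical form, so e^{tA} = P · e^{tJ} · P⁻¹, and e^{tJ} can be computed block-by-block.

A has Jordan form
J =
  [-5,  1,  0]
  [ 0, -5,  1]
  [ 0,  0, -5]
(up to reordering of blocks).

Per-block formulas:
  For a 3×3 Jordan block J_3(-5): exp(t · J_3(-5)) = e^(-5t)·(I + t·N + (t^2/2)·N^2), where N is the 3×3 nilpotent shift.

After assembling e^{tJ} and conjugating by P, we get:

e^{tA} =
  [-t^2*exp(-5*t) + 2*t*exp(-5*t) + exp(-5*t), -t^2*exp(-5*t)/2 + t*exp(-5*t), 5*t^2*exp(-5*t)/2 - 6*t*exp(-5*t)]
  [2*t^2*exp(-5*t) + 6*t*exp(-5*t), t^2*exp(-5*t) + 3*t*exp(-5*t) + exp(-5*t), -5*t^2*exp(-5*t) - 13*t*exp(-5*t)]
  [2*t*exp(-5*t), t*exp(-5*t), -5*t*exp(-5*t) + exp(-5*t)]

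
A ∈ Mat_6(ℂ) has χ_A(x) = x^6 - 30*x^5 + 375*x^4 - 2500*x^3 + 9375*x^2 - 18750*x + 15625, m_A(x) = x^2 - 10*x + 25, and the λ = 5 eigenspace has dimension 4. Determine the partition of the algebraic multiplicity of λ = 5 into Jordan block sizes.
Block sizes for λ = 5: [2, 2, 1, 1]

Step 1 — from the characteristic polynomial, algebraic multiplicity of λ = 5 is 6. From dim ker(A − (5)·I) = 4, there are exactly 4 Jordan blocks for λ = 5.
Step 2 — from the minimal polynomial, the factor (x − 5)^2 tells us the largest block for λ = 5 has size 2.
Step 3 — with total size 6, 4 blocks, and largest block 2, the block sizes (in nonincreasing order) are [2, 2, 1, 1].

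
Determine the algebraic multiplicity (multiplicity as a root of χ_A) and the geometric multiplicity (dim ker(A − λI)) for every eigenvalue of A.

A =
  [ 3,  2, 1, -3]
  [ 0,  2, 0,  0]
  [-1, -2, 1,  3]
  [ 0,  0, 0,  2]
λ = 2: alg = 4, geom = 3

Step 1 — factor the characteristic polynomial to read off the algebraic multiplicities:
  χ_A(x) = (x - 2)^4

Step 2 — compute geometric multiplicities via the rank-nullity identity g(λ) = n − rank(A − λI):
  rank(A − (2)·I) = 1, so dim ker(A − (2)·I) = n − 1 = 3

Summary:
  λ = 2: algebraic multiplicity = 4, geometric multiplicity = 3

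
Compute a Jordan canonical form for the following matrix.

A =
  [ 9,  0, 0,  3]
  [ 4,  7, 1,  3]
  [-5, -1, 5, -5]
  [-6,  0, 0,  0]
J_1(3) ⊕ J_3(6)

The characteristic polynomial is
  det(x·I − A) = x^4 - 21*x^3 + 162*x^2 - 540*x + 648 = (x - 6)^3*(x - 3)

Eigenvalues and multiplicities (the geometric multiplicity of λ is n − rank(A − λI), which equals the number of Jordan blocks for λ):
  λ = 3: algebraic multiplicity = 1, geometric multiplicity = 1
  λ = 6: algebraic multiplicity = 3, geometric multiplicity = 1

Determining the block sizes for each eigenvalue:
  λ = 3: one block (gm = 1), so the single block has size am = 1 → block sizes [1]
  λ = 6: one block (gm = 1), so the single block has size am = 3 → block sizes [3]

Assembling the blocks gives a Jordan form
J =
  [3, 0, 0, 0]
  [0, 6, 1, 0]
  [0, 0, 6, 1]
  [0, 0, 0, 6]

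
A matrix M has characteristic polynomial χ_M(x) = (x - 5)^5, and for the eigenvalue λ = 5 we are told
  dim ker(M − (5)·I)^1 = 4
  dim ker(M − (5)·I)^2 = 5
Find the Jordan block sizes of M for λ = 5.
Block sizes for λ = 5: [2, 1, 1, 1]

From the dimensions of kernels of powers, the number of Jordan blocks of size at least j is d_j − d_{j−1} where d_j = dim ker(N^j) (with d_0 = 0). Computing the differences gives [4, 1].
The number of blocks of size exactly k is (#blocks of size ≥ k) − (#blocks of size ≥ k + 1), so the partition is: 3 block(s) of size 1, 1 block(s) of size 2.
In nonincreasing order the block sizes are [2, 1, 1, 1].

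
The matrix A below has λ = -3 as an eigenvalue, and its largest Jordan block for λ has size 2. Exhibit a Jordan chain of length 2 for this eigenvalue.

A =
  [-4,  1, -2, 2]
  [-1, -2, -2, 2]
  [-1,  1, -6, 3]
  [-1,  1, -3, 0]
A Jordan chain for λ = -3 of length 2:
v_1 = (-1, -1, -1, -1)ᵀ
v_2 = (1, 0, 0, 0)ᵀ

Let N = A − (-3)·I. We want v_2 with N^2 v_2 = 0 but N^1 v_2 ≠ 0; then v_{j-1} := N · v_j for j = 2, …, 2.

Pick v_2 = (1, 0, 0, 0)ᵀ.
Then v_1 = N · v_2 = (-1, -1, -1, -1)ᵀ.

Sanity check: (A − (-3)·I) v_1 = (0, 0, 0, 0)ᵀ = 0. ✓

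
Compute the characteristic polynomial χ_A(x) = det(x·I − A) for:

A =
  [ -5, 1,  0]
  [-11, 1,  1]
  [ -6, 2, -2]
x^3 + 6*x^2 + 12*x + 8

Expanding det(x·I − A) (e.g. by cofactor expansion or by noting that A is similar to its Jordan form J, which has the same characteristic polynomial as A) gives
  χ_A(x) = x^3 + 6*x^2 + 12*x + 8
which factors as (x + 2)^3. The eigenvalues (with algebraic multiplicities) are λ = -2 with multiplicity 3.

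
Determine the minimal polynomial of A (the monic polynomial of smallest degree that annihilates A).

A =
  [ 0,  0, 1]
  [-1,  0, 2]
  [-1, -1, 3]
x^3 - 3*x^2 + 3*x - 1

The characteristic polynomial is χ_A(x) = (x - 1)^3, so the eigenvalues are known. The minimal polynomial is
  m_A(x) = Π_λ (x − λ)^{k_λ}
where k_λ is the size of the *largest* Jordan block for λ (equivalently, the smallest k with (A − λI)^k v = 0 for every generalised eigenvector v of λ).

  λ = 1: largest Jordan block has size 3, contributing (x − 1)^3

So m_A(x) = (x - 1)^3 = x^3 - 3*x^2 + 3*x - 1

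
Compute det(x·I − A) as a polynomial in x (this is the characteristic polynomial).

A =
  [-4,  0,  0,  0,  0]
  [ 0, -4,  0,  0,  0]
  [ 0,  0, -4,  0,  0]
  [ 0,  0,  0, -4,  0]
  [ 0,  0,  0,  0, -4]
x^5 + 20*x^4 + 160*x^3 + 640*x^2 + 1280*x + 1024

Expanding det(x·I − A) (e.g. by cofactor expansion or by noting that A is similar to its Jordan form J, which has the same characteristic polynomial as A) gives
  χ_A(x) = x^5 + 20*x^4 + 160*x^3 + 640*x^2 + 1280*x + 1024
which factors as (x + 4)^5. The eigenvalues (with algebraic multiplicities) are λ = -4 with multiplicity 5.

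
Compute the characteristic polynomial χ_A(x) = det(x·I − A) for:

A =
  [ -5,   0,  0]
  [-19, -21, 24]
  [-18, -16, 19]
x^3 + 7*x^2 - 5*x - 75

Expanding det(x·I − A) (e.g. by cofactor expansion or by noting that A is similar to its Jordan form J, which has the same characteristic polynomial as A) gives
  χ_A(x) = x^3 + 7*x^2 - 5*x - 75
which factors as (x - 3)*(x + 5)^2. The eigenvalues (with algebraic multiplicities) are λ = -5 with multiplicity 2, λ = 3 with multiplicity 1.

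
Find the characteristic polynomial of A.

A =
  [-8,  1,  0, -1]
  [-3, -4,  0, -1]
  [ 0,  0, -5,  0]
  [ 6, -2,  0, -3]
x^4 + 20*x^3 + 150*x^2 + 500*x + 625

Expanding det(x·I − A) (e.g. by cofactor expansion or by noting that A is similar to its Jordan form J, which has the same characteristic polynomial as A) gives
  χ_A(x) = x^4 + 20*x^3 + 150*x^2 + 500*x + 625
which factors as (x + 5)^4. The eigenvalues (with algebraic multiplicities) are λ = -5 with multiplicity 4.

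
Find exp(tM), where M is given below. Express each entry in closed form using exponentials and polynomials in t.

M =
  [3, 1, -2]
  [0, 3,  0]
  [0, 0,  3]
e^{tM} =
  [exp(3*t), t*exp(3*t), -2*t*exp(3*t)]
  [0, exp(3*t), 0]
  [0, 0, exp(3*t)]

Strategy: write M = P · J · P⁻¹ where J is a Jordan canonical form, so e^{tM} = P · e^{tJ} · P⁻¹, and e^{tJ} can be computed block-by-block.

M has Jordan form
J =
  [3, 1, 0]
  [0, 3, 0]
  [0, 0, 3]
(up to reordering of blocks).

Per-block formulas:
  For a 1×1 block at λ = 3: exp(t · [3]) = [e^(3t)].
  For a 2×2 Jordan block J_2(3): exp(t · J_2(3)) = e^(3t)·(I + t·N), where N is the 2×2 nilpotent shift.

After assembling e^{tJ} and conjugating by P, we get:

e^{tM} =
  [exp(3*t), t*exp(3*t), -2*t*exp(3*t)]
  [0, exp(3*t), 0]
  [0, 0, exp(3*t)]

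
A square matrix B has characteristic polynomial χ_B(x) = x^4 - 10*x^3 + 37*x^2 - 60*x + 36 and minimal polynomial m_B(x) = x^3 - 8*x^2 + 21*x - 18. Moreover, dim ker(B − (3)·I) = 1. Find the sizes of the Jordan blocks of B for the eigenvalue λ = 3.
Block sizes for λ = 3: [2]

Step 1 — from the characteristic polynomial, algebraic multiplicity of λ = 3 is 2. From dim ker(B − (3)·I) = 1, there are exactly 1 Jordan blocks for λ = 3.
Step 2 — from the minimal polynomial, the factor (x − 3)^2 tells us the largest block for λ = 3 has size 2.
Step 3 — with total size 2, 1 blocks, and largest block 2, the block sizes (in nonincreasing order) are [2].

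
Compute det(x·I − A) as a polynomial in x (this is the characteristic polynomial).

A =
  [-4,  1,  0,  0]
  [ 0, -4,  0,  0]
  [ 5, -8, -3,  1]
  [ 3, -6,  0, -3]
x^4 + 14*x^3 + 73*x^2 + 168*x + 144

Expanding det(x·I − A) (e.g. by cofactor expansion or by noting that A is similar to its Jordan form J, which has the same characteristic polynomial as A) gives
  χ_A(x) = x^4 + 14*x^3 + 73*x^2 + 168*x + 144
which factors as (x + 3)^2*(x + 4)^2. The eigenvalues (with algebraic multiplicities) are λ = -4 with multiplicity 2, λ = -3 with multiplicity 2.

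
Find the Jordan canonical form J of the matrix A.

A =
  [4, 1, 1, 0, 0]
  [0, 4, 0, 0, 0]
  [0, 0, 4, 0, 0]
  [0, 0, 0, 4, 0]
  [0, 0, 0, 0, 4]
J_2(4) ⊕ J_1(4) ⊕ J_1(4) ⊕ J_1(4)

The characteristic polynomial is
  det(x·I − A) = x^5 - 20*x^4 + 160*x^3 - 640*x^2 + 1280*x - 1024 = (x - 4)^5

Eigenvalues and multiplicities (the geometric multiplicity of λ is n − rank(A − λI), which equals the number of Jordan blocks for λ):
  λ = 4: algebraic multiplicity = 5, geometric multiplicity = 4

Determining the block sizes for each eigenvalue:
  λ = 4: 4 blocks summing to 5 forces exactly one block of size 2 and the rest size 1 → block sizes [2, 1, 1, 1]

Assembling the blocks gives a Jordan form
J =
  [4, 1, 0, 0, 0]
  [0, 4, 0, 0, 0]
  [0, 0, 4, 0, 0]
  [0, 0, 0, 4, 0]
  [0, 0, 0, 0, 4]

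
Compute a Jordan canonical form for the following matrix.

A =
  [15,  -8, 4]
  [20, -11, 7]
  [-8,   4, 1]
J_1(-1) ⊕ J_2(3)

The characteristic polynomial is
  det(x·I − A) = x^3 - 5*x^2 + 3*x + 9 = (x - 3)^2*(x + 1)

Eigenvalues and multiplicities (the geometric multiplicity of λ is n − rank(A − λI), which equals the number of Jordan blocks for λ):
  λ = -1: algebraic multiplicity = 1, geometric multiplicity = 1
  λ = 3: algebraic multiplicity = 2, geometric multiplicity = 1

Determining the block sizes for each eigenvalue:
  λ = -1: one block (gm = 1), so the single block has size am = 1 → block sizes [1]
  λ = 3: one block (gm = 1), so the single block has size am = 2 → block sizes [2]

Assembling the blocks gives a Jordan form
J =
  [-1, 0, 0]
  [ 0, 3, 1]
  [ 0, 0, 3]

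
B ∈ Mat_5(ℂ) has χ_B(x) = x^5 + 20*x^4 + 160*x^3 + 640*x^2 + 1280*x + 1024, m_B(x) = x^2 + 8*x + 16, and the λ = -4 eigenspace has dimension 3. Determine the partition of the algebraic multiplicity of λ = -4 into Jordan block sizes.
Block sizes for λ = -4: [2, 2, 1]

Step 1 — from the characteristic polynomial, algebraic multiplicity of λ = -4 is 5. From dim ker(B − (-4)·I) = 3, there are exactly 3 Jordan blocks for λ = -4.
Step 2 — from the minimal polynomial, the factor (x + 4)^2 tells us the largest block for λ = -4 has size 2.
Step 3 — with total size 5, 3 blocks, and largest block 2, the block sizes (in nonincreasing order) are [2, 2, 1].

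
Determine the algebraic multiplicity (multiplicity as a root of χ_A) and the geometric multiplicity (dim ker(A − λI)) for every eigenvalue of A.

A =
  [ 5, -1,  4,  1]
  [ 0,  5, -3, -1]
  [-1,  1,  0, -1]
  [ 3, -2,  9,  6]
λ = 4: alg = 4, geom = 2

Step 1 — factor the characteristic polynomial to read off the algebraic multiplicities:
  χ_A(x) = (x - 4)^4

Step 2 — compute geometric multiplicities via the rank-nullity identity g(λ) = n − rank(A − λI):
  rank(A − (4)·I) = 2, so dim ker(A − (4)·I) = n − 2 = 2

Summary:
  λ = 4: algebraic multiplicity = 4, geometric multiplicity = 2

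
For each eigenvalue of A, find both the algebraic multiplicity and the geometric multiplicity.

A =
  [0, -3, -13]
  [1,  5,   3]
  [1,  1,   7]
λ = 4: alg = 3, geom = 1

Step 1 — factor the characteristic polynomial to read off the algebraic multiplicities:
  χ_A(x) = (x - 4)^3

Step 2 — compute geometric multiplicities via the rank-nullity identity g(λ) = n − rank(A − λI):
  rank(A − (4)·I) = 2, so dim ker(A − (4)·I) = n − 2 = 1

Summary:
  λ = 4: algebraic multiplicity = 3, geometric multiplicity = 1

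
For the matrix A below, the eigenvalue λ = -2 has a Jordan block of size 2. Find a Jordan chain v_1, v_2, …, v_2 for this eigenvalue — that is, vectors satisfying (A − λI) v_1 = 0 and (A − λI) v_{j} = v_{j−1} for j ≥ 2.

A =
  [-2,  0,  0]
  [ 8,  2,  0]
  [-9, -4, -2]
A Jordan chain for λ = -2 of length 2:
v_1 = (0, 0, -1)ᵀ
v_2 = (1, -2, 0)ᵀ

Let N = A − (-2)·I. We want v_2 with N^2 v_2 = 0 but N^1 v_2 ≠ 0; then v_{j-1} := N · v_j for j = 2, …, 2.

Pick v_2 = (1, -2, 0)ᵀ.
Then v_1 = N · v_2 = (0, 0, -1)ᵀ.

Sanity check: (A − (-2)·I) v_1 = (0, 0, 0)ᵀ = 0. ✓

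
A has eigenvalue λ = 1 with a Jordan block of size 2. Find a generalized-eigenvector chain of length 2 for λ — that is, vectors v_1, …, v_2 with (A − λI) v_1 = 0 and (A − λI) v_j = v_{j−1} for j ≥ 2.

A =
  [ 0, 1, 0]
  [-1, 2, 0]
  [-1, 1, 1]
A Jordan chain for λ = 1 of length 2:
v_1 = (-1, -1, -1)ᵀ
v_2 = (1, 0, 0)ᵀ

Let N = A − (1)·I. We want v_2 with N^2 v_2 = 0 but N^1 v_2 ≠ 0; then v_{j-1} := N · v_j for j = 2, …, 2.

Pick v_2 = (1, 0, 0)ᵀ.
Then v_1 = N · v_2 = (-1, -1, -1)ᵀ.

Sanity check: (A − (1)·I) v_1 = (0, 0, 0)ᵀ = 0. ✓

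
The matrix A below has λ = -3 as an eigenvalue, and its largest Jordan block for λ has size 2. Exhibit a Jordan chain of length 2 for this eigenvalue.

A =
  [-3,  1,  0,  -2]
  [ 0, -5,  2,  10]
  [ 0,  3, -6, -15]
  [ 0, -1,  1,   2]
A Jordan chain for λ = -3 of length 2:
v_1 = (1, -2, 3, -1)ᵀ
v_2 = (0, 1, 0, 0)ᵀ

Let N = A − (-3)·I. We want v_2 with N^2 v_2 = 0 but N^1 v_2 ≠ 0; then v_{j-1} := N · v_j for j = 2, …, 2.

Pick v_2 = (0, 1, 0, 0)ᵀ.
Then v_1 = N · v_2 = (1, -2, 3, -1)ᵀ.

Sanity check: (A − (-3)·I) v_1 = (0, 0, 0, 0)ᵀ = 0. ✓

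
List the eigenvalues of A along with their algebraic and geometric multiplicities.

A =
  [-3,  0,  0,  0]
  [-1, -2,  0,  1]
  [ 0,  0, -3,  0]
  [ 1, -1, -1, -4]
λ = -3: alg = 4, geom = 2

Step 1 — factor the characteristic polynomial to read off the algebraic multiplicities:
  χ_A(x) = (x + 3)^4

Step 2 — compute geometric multiplicities via the rank-nullity identity g(λ) = n − rank(A − λI):
  rank(A − (-3)·I) = 2, so dim ker(A − (-3)·I) = n − 2 = 2

Summary:
  λ = -3: algebraic multiplicity = 4, geometric multiplicity = 2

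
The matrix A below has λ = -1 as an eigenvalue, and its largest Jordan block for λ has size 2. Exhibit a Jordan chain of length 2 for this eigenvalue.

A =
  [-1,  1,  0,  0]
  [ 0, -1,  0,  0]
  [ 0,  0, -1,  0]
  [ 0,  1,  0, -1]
A Jordan chain for λ = -1 of length 2:
v_1 = (1, 0, 0, 1)ᵀ
v_2 = (0, 1, 0, 0)ᵀ

Let N = A − (-1)·I. We want v_2 with N^2 v_2 = 0 but N^1 v_2 ≠ 0; then v_{j-1} := N · v_j for j = 2, …, 2.

Pick v_2 = (0, 1, 0, 0)ᵀ.
Then v_1 = N · v_2 = (1, 0, 0, 1)ᵀ.

Sanity check: (A − (-1)·I) v_1 = (0, 0, 0, 0)ᵀ = 0. ✓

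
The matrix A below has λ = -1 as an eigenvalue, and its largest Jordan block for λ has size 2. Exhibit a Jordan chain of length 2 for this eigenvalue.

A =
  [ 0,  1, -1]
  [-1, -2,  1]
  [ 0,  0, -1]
A Jordan chain for λ = -1 of length 2:
v_1 = (1, -1, 0)ᵀ
v_2 = (1, 0, 0)ᵀ

Let N = A − (-1)·I. We want v_2 with N^2 v_2 = 0 but N^1 v_2 ≠ 0; then v_{j-1} := N · v_j for j = 2, …, 2.

Pick v_2 = (1, 0, 0)ᵀ.
Then v_1 = N · v_2 = (1, -1, 0)ᵀ.

Sanity check: (A − (-1)·I) v_1 = (0, 0, 0)ᵀ = 0. ✓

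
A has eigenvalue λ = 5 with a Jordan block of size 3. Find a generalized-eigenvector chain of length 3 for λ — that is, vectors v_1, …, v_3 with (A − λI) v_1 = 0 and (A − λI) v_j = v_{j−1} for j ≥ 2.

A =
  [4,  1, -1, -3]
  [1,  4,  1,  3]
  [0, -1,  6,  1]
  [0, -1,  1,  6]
A Jordan chain for λ = 5 of length 3:
v_1 = (2, -2, -1, -1)ᵀ
v_2 = (-1, 1, 0, 0)ᵀ
v_3 = (1, 0, 0, 0)ᵀ

Let N = A − (5)·I. We want v_3 with N^3 v_3 = 0 but N^2 v_3 ≠ 0; then v_{j-1} := N · v_j for j = 3, …, 2.

Pick v_3 = (1, 0, 0, 0)ᵀ.
Then v_2 = N · v_3 = (-1, 1, 0, 0)ᵀ.
Then v_1 = N · v_2 = (2, -2, -1, -1)ᵀ.

Sanity check: (A − (5)·I) v_1 = (0, 0, 0, 0)ᵀ = 0. ✓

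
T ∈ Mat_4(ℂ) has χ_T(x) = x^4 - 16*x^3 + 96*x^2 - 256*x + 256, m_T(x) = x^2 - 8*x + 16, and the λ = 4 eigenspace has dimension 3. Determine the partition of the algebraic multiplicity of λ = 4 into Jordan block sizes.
Block sizes for λ = 4: [2, 1, 1]

Step 1 — from the characteristic polynomial, algebraic multiplicity of λ = 4 is 4. From dim ker(T − (4)·I) = 3, there are exactly 3 Jordan blocks for λ = 4.
Step 2 — from the minimal polynomial, the factor (x − 4)^2 tells us the largest block for λ = 4 has size 2.
Step 3 — with total size 4, 3 blocks, and largest block 2, the block sizes (in nonincreasing order) are [2, 1, 1].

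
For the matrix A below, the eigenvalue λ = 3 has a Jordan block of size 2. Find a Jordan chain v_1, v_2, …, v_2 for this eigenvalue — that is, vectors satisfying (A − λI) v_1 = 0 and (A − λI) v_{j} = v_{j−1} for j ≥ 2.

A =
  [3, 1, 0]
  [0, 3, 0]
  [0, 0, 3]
A Jordan chain for λ = 3 of length 2:
v_1 = (1, 0, 0)ᵀ
v_2 = (0, 1, 0)ᵀ

Let N = A − (3)·I. We want v_2 with N^2 v_2 = 0 but N^1 v_2 ≠ 0; then v_{j-1} := N · v_j for j = 2, …, 2.

Pick v_2 = (0, 1, 0)ᵀ.
Then v_1 = N · v_2 = (1, 0, 0)ᵀ.

Sanity check: (A − (3)·I) v_1 = (0, 0, 0)ᵀ = 0. ✓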